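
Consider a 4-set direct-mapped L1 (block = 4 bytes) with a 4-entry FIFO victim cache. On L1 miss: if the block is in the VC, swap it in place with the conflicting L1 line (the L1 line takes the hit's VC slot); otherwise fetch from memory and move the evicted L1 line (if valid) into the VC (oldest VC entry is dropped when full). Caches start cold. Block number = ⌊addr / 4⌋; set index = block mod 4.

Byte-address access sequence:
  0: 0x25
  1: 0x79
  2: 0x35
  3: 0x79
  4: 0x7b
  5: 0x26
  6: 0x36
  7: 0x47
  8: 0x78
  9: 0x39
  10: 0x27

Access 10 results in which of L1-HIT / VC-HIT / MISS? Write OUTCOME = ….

#0 0x25→b9/s1 MISS; vc=[]
#1 0x79→b30/s2 MISS; vc=[]
#2 0x35→b13/s1 MISS; vc=[9]
#3 0x79→b30/s2 L1-HIT; vc=[9]
#4 0x7b→b30/s2 L1-HIT; vc=[9]
#5 0x26→b9/s1 VC-HIT; vc=[13]
#6 0x36→b13/s1 VC-HIT; vc=[9]
#7 0x47→b17/s1 MISS; vc=[9,13]
#8 0x78→b30/s2 L1-HIT; vc=[9,13]
#9 0x39→b14/s2 MISS; vc=[9,13,30]
#10 0x27→b9/s1 VC-HIT; vc=[17,13,30]

OUTCOME = VC-HIT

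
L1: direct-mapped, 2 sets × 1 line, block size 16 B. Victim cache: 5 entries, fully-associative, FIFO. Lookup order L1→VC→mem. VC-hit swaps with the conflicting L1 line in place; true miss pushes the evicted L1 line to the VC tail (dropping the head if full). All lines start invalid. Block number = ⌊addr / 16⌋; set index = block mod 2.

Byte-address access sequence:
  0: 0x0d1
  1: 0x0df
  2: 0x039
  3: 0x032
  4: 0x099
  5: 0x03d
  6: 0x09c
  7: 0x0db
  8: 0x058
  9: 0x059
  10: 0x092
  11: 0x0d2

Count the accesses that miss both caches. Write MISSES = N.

#0 0xd1→b13/s1 MISS; vc=[]
#1 0xdf→b13/s1 L1-HIT; vc=[]
#2 0x39→b3/s1 MISS; vc=[13]
#3 0x32→b3/s1 L1-HIT; vc=[13]
#4 0x99→b9/s1 MISS; vc=[13,3]
#5 0x3d→b3/s1 VC-HIT; vc=[13,9]
#6 0x9c→b9/s1 VC-HIT; vc=[13,3]
#7 0xdb→b13/s1 VC-HIT; vc=[9,3]
#8 0x58→b5/s1 MISS; vc=[9,3,13]
#9 0x59→b5/s1 L1-HIT; vc=[9,3,13]
#10 0x92→b9/s1 VC-HIT; vc=[5,3,13]
#11 0xd2→b13/s1 VC-HIT; vc=[5,3,9]

MISSES = 4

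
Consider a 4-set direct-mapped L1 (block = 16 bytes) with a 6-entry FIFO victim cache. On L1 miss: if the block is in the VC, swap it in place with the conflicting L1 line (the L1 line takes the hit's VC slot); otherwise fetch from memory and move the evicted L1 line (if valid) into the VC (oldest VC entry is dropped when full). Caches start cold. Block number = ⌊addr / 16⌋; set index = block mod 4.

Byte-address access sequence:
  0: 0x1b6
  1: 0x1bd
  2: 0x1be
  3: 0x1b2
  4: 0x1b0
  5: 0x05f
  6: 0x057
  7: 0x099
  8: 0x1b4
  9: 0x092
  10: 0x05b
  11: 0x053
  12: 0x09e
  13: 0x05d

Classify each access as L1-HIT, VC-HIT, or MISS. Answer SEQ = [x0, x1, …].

  [0] addr=0x1b6 blk=27 s=3: MISS | VC []
  [1] addr=0x1bd blk=27 s=3: L1-HIT | VC []
  [2] addr=0x1be blk=27 s=3: L1-HIT | VC []
  [3] addr=0x1b2 blk=27 s=3: L1-HIT | VC []
  [4] addr=0x1b0 blk=27 s=3: L1-HIT | VC []
  [5] addr=0x5f blk=5 s=1: MISS | VC []
  [6] addr=0x57 blk=5 s=1: L1-HIT | VC []
  [7] addr=0x99 blk=9 s=1: MISS | VC [5]
  [8] addr=0x1b4 blk=27 s=3: L1-HIT | VC [5]
  [9] addr=0x92 blk=9 s=1: L1-HIT | VC [5]
  [10] addr=0x5b blk=5 s=1: VC-HIT | VC [9]
  [11] addr=0x53 blk=5 s=1: L1-HIT | VC [9]
  [12] addr=0x9e blk=9 s=1: VC-HIT | VC [5]
  [13] addr=0x5d blk=5 s=1: VC-HIT | VC [9]

SEQ = [MISS, L1-HIT, L1-HIT, L1-HIT, L1-HIT, MISS, L1-HIT, MISS, L1-HIT, L1-HIT, VC-HIT, L1-HIT, VC-HIT, VC-HIT]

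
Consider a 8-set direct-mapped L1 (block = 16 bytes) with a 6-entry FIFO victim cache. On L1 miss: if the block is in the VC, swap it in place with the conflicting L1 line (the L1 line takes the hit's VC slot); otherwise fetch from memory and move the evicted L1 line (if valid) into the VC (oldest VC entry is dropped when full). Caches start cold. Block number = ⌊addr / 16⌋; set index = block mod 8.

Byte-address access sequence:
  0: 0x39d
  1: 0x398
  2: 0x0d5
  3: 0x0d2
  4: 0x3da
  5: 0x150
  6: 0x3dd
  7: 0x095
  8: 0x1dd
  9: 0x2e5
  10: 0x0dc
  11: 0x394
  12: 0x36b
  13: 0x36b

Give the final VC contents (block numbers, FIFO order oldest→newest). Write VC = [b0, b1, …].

  [0] addr=0x39d blk=57 s=1: MISS | VC []
  [1] addr=0x398 blk=57 s=1: L1-HIT | VC []
  [2] addr=0xd5 blk=13 s=5: MISS | VC []
  [3] addr=0xd2 blk=13 s=5: L1-HIT | VC []
  [4] addr=0x3da blk=61 s=5: MISS | VC [13]
  [5] addr=0x150 blk=21 s=5: MISS | VC [13, 61]
  [6] addr=0x3dd blk=61 s=5: VC-HIT | VC [13, 21]
  [7] addr=0x95 blk=9 s=1: MISS | VC [13, 21, 57]
  [8] addr=0x1dd blk=29 s=5: MISS | VC [13, 21, 57, 61]
  [9] addr=0x2e5 blk=46 s=6: MISS | VC [13, 21, 57, 61]
  [10] addr=0xdc blk=13 s=5: VC-HIT | VC [29, 21, 57, 61]
  [11] addr=0x394 blk=57 s=1: VC-HIT | VC [29, 21, 9, 61]
  [12] addr=0x36b blk=54 s=6: MISS | VC [29, 21, 9, 61, 46]
  [13] addr=0x36b blk=54 s=6: L1-HIT | VC [29, 21, 9, 61, 46]

VC = [29, 21, 9, 61, 46]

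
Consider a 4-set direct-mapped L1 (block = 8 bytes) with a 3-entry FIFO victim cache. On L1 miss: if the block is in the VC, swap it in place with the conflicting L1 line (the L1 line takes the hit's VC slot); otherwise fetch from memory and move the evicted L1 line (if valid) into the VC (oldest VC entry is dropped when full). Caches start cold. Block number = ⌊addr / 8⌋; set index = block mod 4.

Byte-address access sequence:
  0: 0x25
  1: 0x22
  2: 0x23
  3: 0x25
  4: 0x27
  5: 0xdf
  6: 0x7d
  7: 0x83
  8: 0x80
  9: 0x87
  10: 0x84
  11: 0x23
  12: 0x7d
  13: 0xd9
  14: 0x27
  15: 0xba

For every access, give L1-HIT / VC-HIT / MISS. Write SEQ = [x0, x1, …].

  [0] addr=0x25 blk=4 s=0: MISS | VC []
  [1] addr=0x22 blk=4 s=0: L1-HIT | VC []
  [2] addr=0x23 blk=4 s=0: L1-HIT | VC []
  [3] addr=0x25 blk=4 s=0: L1-HIT | VC []
  [4] addr=0x27 blk=4 s=0: L1-HIT | VC []
  [5] addr=0xdf blk=27 s=3: MISS | VC []
  [6] addr=0x7d blk=15 s=3: MISS | VC [27]
  [7] addr=0x83 blk=16 s=0: MISS | VC [27, 4]
  [8] addr=0x80 blk=16 s=0: L1-HIT | VC [27, 4]
  [9] addr=0x87 blk=16 s=0: L1-HIT | VC [27, 4]
  [10] addr=0x84 blk=16 s=0: L1-HIT | VC [27, 4]
  [11] addr=0x23 blk=4 s=0: VC-HIT | VC [27, 16]
  [12] addr=0x7d blk=15 s=3: L1-HIT | VC [27, 16]
  [13] addr=0xd9 blk=27 s=3: VC-HIT | VC [15, 16]
  [14] addr=0x27 blk=4 s=0: L1-HIT | VC [15, 16]
  [15] addr=0xba blk=23 s=3: MISS | VC [15, 16, 27]

SEQ = [MISS, L1-HIT, L1-HIT, L1-HIT, L1-HIT, MISS, MISS, MISS, L1-HIT, L1-HIT, L1-HIT, VC-HIT, L1-HIT, VC-HIT, L1-HIT, MISS]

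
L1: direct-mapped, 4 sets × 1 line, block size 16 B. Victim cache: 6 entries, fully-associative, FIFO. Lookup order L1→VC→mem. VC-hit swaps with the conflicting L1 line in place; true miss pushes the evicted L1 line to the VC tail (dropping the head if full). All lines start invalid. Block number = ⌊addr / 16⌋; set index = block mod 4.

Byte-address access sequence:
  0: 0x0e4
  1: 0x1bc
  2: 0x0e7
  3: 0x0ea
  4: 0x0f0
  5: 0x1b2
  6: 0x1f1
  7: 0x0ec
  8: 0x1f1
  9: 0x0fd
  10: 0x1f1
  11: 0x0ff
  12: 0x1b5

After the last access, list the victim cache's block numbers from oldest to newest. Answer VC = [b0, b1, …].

VC = [31, 15]

#0 0xe4→b14/s2 MISS; vc=[]
#1 0x1bc→b27/s3 MISS; vc=[]
#2 0xe7→b14/s2 L1-HIT; vc=[]
#3 0xea→b14/s2 L1-HIT; vc=[]
#4 0xf0→b15/s3 MISS; vc=[27]
#5 0x1b2→b27/s3 VC-HIT; vc=[15]
#6 0x1f1→b31/s3 MISS; vc=[15,27]
#7 0xec→b14/s2 L1-HIT; vc=[15,27]
#8 0x1f1→b31/s3 L1-HIT; vc=[15,27]
#9 0xfd→b15/s3 VC-HIT; vc=[31,27]
#10 0x1f1→b31/s3 VC-HIT; vc=[15,27]
#11 0xff→b15/s3 VC-HIT; vc=[31,27]
#12 0x1b5→b27/s3 VC-HIT; vc=[31,15]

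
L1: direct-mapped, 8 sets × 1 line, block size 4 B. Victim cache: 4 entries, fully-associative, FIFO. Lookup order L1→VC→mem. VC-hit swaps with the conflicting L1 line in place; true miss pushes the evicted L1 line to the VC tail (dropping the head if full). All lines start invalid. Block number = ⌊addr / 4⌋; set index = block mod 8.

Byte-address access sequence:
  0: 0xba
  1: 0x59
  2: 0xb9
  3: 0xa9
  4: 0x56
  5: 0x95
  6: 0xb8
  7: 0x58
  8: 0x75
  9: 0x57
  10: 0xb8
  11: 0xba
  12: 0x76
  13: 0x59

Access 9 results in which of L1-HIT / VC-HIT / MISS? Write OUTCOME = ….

#0 0xba→b46/s6 MISS; vc=[]
#1 0x59→b22/s6 MISS; vc=[46]
#2 0xb9→b46/s6 VC-HIT; vc=[22]
#3 0xa9→b42/s2 MISS; vc=[22]
#4 0x56→b21/s5 MISS; vc=[22]
#5 0x95→b37/s5 MISS; vc=[22,21]
#6 0xb8→b46/s6 L1-HIT; vc=[22,21]
#7 0x58→b22/s6 VC-HIT; vc=[46,21]
#8 0x75→b29/s5 MISS; vc=[46,21,37]
#9 0x57→b21/s5 VC-HIT; vc=[46,29,37]
#10 0xb8→b46/s6 VC-HIT; vc=[22,29,37]
#11 0xba→b46/s6 L1-HIT; vc=[22,29,37]
#12 0x76→b29/s5 VC-HIT; vc=[22,21,37]
#13 0x59→b22/s6 VC-HIT; vc=[46,21,37]

OUTCOME = VC-HIT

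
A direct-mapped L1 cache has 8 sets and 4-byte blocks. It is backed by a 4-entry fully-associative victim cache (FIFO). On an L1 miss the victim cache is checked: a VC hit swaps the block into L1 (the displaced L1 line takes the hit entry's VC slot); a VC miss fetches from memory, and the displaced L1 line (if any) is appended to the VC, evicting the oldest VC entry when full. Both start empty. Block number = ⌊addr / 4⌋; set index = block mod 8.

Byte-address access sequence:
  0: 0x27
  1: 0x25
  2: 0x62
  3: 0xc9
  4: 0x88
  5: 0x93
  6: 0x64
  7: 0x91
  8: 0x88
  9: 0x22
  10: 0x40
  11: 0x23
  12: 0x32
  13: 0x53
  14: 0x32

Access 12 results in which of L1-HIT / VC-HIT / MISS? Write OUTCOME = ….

  [0] addr=0x27 blk=9 s=1: MISS | VC []
  [1] addr=0x25 blk=9 s=1: L1-HIT | VC []
  [2] addr=0x62 blk=24 s=0: MISS | VC []
  [3] addr=0xc9 blk=50 s=2: MISS | VC []
  [4] addr=0x88 blk=34 s=2: MISS | VC [50]
  [5] addr=0x93 blk=36 s=4: MISS | VC [50]
  [6] addr=0x64 blk=25 s=1: MISS | VC [50, 9]
  [7] addr=0x91 blk=36 s=4: L1-HIT | VC [50, 9]
  [8] addr=0x88 blk=34 s=2: L1-HIT | VC [50, 9]
  [9] addr=0x22 blk=8 s=0: MISS | VC [50, 9, 24]
  [10] addr=0x40 blk=16 s=0: MISS | VC [50, 9, 24, 8]
  [11] addr=0x23 blk=8 s=0: VC-HIT | VC [50, 9, 24, 16]
  [12] addr=0x32 blk=12 s=4: MISS | VC [9, 24, 16, 36]
  [13] addr=0x53 blk=20 s=4: MISS | VC [24, 16, 36, 12]
  [14] addr=0x32 blk=12 s=4: VC-HIT | VC [24, 16, 36, 20]

OUTCOME = MISS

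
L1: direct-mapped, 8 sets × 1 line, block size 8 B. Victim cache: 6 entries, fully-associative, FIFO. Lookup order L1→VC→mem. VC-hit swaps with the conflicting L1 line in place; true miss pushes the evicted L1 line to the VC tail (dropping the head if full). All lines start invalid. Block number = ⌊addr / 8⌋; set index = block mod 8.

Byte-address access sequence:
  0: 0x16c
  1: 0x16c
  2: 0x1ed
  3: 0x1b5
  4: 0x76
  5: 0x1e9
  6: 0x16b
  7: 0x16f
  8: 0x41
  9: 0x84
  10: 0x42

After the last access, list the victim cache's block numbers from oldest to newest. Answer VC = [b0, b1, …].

VC = [61, 54, 16]

#0 0x16c→b45/s5 MISS; vc=[]
#1 0x16c→b45/s5 L1-HIT; vc=[]
#2 0x1ed→b61/s5 MISS; vc=[45]
#3 0x1b5→b54/s6 MISS; vc=[45]
#4 0x76→b14/s6 MISS; vc=[45,54]
#5 0x1e9→b61/s5 L1-HIT; vc=[45,54]
#6 0x16b→b45/s5 VC-HIT; vc=[61,54]
#7 0x16f→b45/s5 L1-HIT; vc=[61,54]
#8 0x41→b8/s0 MISS; vc=[61,54]
#9 0x84→b16/s0 MISS; vc=[61,54,8]
#10 0x42→b8/s0 VC-HIT; vc=[61,54,16]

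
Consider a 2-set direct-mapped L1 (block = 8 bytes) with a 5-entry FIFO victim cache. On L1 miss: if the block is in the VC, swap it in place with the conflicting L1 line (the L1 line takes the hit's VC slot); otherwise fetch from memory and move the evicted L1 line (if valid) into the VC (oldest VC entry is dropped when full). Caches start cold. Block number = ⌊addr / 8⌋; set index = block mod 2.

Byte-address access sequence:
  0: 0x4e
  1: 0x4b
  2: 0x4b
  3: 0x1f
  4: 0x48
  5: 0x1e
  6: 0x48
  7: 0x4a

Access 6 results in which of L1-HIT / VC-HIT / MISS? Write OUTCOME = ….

#0 0x4e→b9/s1 MISS; vc=[]
#1 0x4b→b9/s1 L1-HIT; vc=[]
#2 0x4b→b9/s1 L1-HIT; vc=[]
#3 0x1f→b3/s1 MISS; vc=[9]
#4 0x48→b9/s1 VC-HIT; vc=[3]
#5 0x1e→b3/s1 VC-HIT; vc=[9]
#6 0x48→b9/s1 VC-HIT; vc=[3]
#7 0x4a→b9/s1 L1-HIT; vc=[3]

OUTCOME = VC-HIT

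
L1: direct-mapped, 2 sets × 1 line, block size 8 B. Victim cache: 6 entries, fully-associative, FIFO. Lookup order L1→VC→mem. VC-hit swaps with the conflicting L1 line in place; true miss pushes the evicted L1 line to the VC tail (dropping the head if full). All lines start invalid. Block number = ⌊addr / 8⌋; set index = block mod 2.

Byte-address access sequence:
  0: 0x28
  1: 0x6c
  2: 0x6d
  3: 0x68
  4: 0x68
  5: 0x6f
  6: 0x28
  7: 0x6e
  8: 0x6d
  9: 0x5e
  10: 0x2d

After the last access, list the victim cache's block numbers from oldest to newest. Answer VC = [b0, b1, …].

VC = [11, 13]

  [0] addr=0x28 blk=5 s=1: MISS | VC []
  [1] addr=0x6c blk=13 s=1: MISS | VC [5]
  [2] addr=0x6d blk=13 s=1: L1-HIT | VC [5]
  [3] addr=0x68 blk=13 s=1: L1-HIT | VC [5]
  [4] addr=0x68 blk=13 s=1: L1-HIT | VC [5]
  [5] addr=0x6f blk=13 s=1: L1-HIT | VC [5]
  [6] addr=0x28 blk=5 s=1: VC-HIT | VC [13]
  [7] addr=0x6e blk=13 s=1: VC-HIT | VC [5]
  [8] addr=0x6d blk=13 s=1: L1-HIT | VC [5]
  [9] addr=0x5e blk=11 s=1: MISS | VC [5, 13]
  [10] addr=0x2d blk=5 s=1: VC-HIT | VC [11, 13]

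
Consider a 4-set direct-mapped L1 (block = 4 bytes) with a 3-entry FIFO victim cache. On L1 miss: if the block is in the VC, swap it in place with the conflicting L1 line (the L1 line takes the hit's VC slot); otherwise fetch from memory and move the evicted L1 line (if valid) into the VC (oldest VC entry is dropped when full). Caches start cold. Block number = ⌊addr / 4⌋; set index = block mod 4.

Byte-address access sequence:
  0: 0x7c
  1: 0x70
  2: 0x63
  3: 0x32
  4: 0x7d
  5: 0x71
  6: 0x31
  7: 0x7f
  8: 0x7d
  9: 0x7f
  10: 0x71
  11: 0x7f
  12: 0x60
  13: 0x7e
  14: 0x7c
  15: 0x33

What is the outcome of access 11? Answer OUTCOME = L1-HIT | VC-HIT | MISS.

0: 0x7c (blk 31, set 3) → MISS  vc=[]
1: 0x70 (blk 28, set 0) → MISS  vc=[]
2: 0x63 (blk 24, set 0) → MISS  vc=[28]
3: 0x32 (blk 12, set 0) → MISS  vc=[28, 24]
4: 0x7d (blk 31, set 3) → L1-HIT  vc=[28, 24]
5: 0x71 (blk 28, set 0) → VC-HIT  vc=[12, 24]
6: 0x31 (blk 12, set 0) → VC-HIT  vc=[28, 24]
7: 0x7f (blk 31, set 3) → L1-HIT  vc=[28, 24]
8: 0x7d (blk 31, set 3) → L1-HIT  vc=[28, 24]
9: 0x7f (blk 31, set 3) → L1-HIT  vc=[28, 24]
10: 0x71 (blk 28, set 0) → VC-HIT  vc=[12, 24]
11: 0x7f (blk 31, set 3) → L1-HIT  vc=[12, 24]
12: 0x60 (blk 24, set 0) → VC-HIT  vc=[12, 28]
13: 0x7e (blk 31, set 3) → L1-HIT  vc=[12, 28]
14: 0x7c (blk 31, set 3) → L1-HIT  vc=[12, 28]
15: 0x33 (blk 12, set 0) → VC-HIT  vc=[24, 28]

OUTCOME = L1-HIT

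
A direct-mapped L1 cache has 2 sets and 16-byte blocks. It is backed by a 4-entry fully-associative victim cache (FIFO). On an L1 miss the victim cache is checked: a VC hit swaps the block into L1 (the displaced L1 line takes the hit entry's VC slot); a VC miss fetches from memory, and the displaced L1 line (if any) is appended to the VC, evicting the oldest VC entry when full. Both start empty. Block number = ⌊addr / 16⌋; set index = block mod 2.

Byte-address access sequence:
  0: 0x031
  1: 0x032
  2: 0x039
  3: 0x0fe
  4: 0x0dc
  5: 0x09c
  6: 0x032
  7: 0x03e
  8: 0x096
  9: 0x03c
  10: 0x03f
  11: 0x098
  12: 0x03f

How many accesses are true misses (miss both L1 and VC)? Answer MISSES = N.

  [0] addr=0x31 blk=3 s=1: MISS | VC []
  [1] addr=0x32 blk=3 s=1: L1-HIT | VC []
  [2] addr=0x39 blk=3 s=1: L1-HIT | VC []
  [3] addr=0xfe blk=15 s=1: MISS | VC [3]
  [4] addr=0xdc blk=13 s=1: MISS | VC [3, 15]
  [5] addr=0x9c blk=9 s=1: MISS | VC [3, 15, 13]
  [6] addr=0x32 blk=3 s=1: VC-HIT | VC [9, 15, 13]
  [7] addr=0x3e blk=3 s=1: L1-HIT | VC [9, 15, 13]
  [8] addr=0x96 blk=9 s=1: VC-HIT | VC [3, 15, 13]
  [9] addr=0x3c blk=3 s=1: VC-HIT | VC [9, 15, 13]
  [10] addr=0x3f blk=3 s=1: L1-HIT | VC [9, 15, 13]
  [11] addr=0x98 blk=9 s=1: VC-HIT | VC [3, 15, 13]
  [12] addr=0x3f blk=3 s=1: VC-HIT | VC [9, 15, 13]

MISSES = 4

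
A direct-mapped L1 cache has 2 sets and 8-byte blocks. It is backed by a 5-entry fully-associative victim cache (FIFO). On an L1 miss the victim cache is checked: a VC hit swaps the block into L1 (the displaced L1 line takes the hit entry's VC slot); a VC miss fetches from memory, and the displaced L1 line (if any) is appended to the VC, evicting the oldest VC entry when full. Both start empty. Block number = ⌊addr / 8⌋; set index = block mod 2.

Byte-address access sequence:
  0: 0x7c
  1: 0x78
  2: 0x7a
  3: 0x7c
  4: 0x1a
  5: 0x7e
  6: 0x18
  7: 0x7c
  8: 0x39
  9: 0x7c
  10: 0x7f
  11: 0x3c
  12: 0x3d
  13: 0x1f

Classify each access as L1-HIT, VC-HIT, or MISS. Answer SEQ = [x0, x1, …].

  [0] addr=0x7c blk=15 s=1: MISS | VC []
  [1] addr=0x78 blk=15 s=1: L1-HIT | VC []
  [2] addr=0x7a blk=15 s=1: L1-HIT | VC []
  [3] addr=0x7c blk=15 s=1: L1-HIT | VC []
  [4] addr=0x1a blk=3 s=1: MISS | VC [15]
  [5] addr=0x7e blk=15 s=1: VC-HIT | VC [3]
  [6] addr=0x18 blk=3 s=1: VC-HIT | VC [15]
  [7] addr=0x7c blk=15 s=1: VC-HIT | VC [3]
  [8] addr=0x39 blk=7 s=1: MISS | VC [3, 15]
  [9] addr=0x7c blk=15 s=1: VC-HIT | VC [3, 7]
  [10] addr=0x7f blk=15 s=1: L1-HIT | VC [3, 7]
  [11] addr=0x3c blk=7 s=1: VC-HIT | VC [3, 15]
  [12] addr=0x3d blk=7 s=1: L1-HIT | VC [3, 15]
  [13] addr=0x1f blk=3 s=1: VC-HIT | VC [7, 15]

SEQ = [MISS, L1-HIT, L1-HIT, L1-HIT, MISS, VC-HIT, VC-HIT, VC-HIT, MISS, VC-HIT, L1-HIT, VC-HIT, L1-HIT, VC-HIT]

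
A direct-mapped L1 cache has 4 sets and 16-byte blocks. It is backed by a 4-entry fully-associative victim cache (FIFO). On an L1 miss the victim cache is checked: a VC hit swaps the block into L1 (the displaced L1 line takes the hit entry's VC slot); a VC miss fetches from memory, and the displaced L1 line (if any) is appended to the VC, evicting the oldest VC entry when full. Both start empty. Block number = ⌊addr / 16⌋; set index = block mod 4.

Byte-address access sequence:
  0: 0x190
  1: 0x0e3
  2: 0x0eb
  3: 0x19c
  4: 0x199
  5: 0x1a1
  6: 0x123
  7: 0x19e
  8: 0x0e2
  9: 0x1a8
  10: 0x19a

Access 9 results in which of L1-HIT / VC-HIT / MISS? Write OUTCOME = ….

#0 0x190→b25/s1 MISS; vc=[]
#1 0xe3→b14/s2 MISS; vc=[]
#2 0xeb→b14/s2 L1-HIT; vc=[]
#3 0x19c→b25/s1 L1-HIT; vc=[]
#4 0x199→b25/s1 L1-HIT; vc=[]
#5 0x1a1→b26/s2 MISS; vc=[14]
#6 0x123→b18/s2 MISS; vc=[14,26]
#7 0x19e→b25/s1 L1-HIT; vc=[14,26]
#8 0xe2→b14/s2 VC-HIT; vc=[18,26]
#9 0x1a8→b26/s2 VC-HIT; vc=[18,14]
#10 0x19a→b25/s1 L1-HIT; vc=[18,14]

OUTCOME = VC-HIT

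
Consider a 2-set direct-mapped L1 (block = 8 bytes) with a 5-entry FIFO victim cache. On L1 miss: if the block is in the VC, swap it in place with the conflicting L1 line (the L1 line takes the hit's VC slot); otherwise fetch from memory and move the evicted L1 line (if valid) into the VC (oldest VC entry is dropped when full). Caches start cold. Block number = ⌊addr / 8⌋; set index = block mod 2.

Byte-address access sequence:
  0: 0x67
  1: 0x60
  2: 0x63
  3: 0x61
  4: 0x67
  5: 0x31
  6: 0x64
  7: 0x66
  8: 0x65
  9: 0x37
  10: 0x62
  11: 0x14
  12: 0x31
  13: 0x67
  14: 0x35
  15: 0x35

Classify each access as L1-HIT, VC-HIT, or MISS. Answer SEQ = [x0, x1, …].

SEQ = [MISS, L1-HIT, L1-HIT, L1-HIT, L1-HIT, MISS, VC-HIT, L1-HIT, L1-HIT, VC-HIT, VC-HIT, MISS, VC-HIT, VC-HIT, VC-HIT, L1-HIT]

  [0] addr=0x67 blk=12 s=0: MISS | VC []
  [1] addr=0x60 blk=12 s=0: L1-HIT | VC []
  [2] addr=0x63 blk=12 s=0: L1-HIT | VC []
  [3] addr=0x61 blk=12 s=0: L1-HIT | VC []
  [4] addr=0x67 blk=12 s=0: L1-HIT | VC []
  [5] addr=0x31 blk=6 s=0: MISS | VC [12]
  [6] addr=0x64 blk=12 s=0: VC-HIT | VC [6]
  [7] addr=0x66 blk=12 s=0: L1-HIT | VC [6]
  [8] addr=0x65 blk=12 s=0: L1-HIT | VC [6]
  [9] addr=0x37 blk=6 s=0: VC-HIT | VC [12]
  [10] addr=0x62 blk=12 s=0: VC-HIT | VC [6]
  [11] addr=0x14 blk=2 s=0: MISS | VC [6, 12]
  [12] addr=0x31 blk=6 s=0: VC-HIT | VC [2, 12]
  [13] addr=0x67 blk=12 s=0: VC-HIT | VC [2, 6]
  [14] addr=0x35 blk=6 s=0: VC-HIT | VC [2, 12]
  [15] addr=0x35 blk=6 s=0: L1-HIT | VC [2, 12]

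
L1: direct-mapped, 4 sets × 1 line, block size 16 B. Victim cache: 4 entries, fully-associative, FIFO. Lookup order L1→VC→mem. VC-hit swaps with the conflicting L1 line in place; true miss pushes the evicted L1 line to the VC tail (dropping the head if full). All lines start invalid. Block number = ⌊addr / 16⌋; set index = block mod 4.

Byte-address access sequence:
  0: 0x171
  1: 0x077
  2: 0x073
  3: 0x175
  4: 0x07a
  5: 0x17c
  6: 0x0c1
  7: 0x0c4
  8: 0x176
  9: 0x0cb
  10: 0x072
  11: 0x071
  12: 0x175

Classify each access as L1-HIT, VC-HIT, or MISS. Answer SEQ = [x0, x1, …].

SEQ = [MISS, MISS, L1-HIT, VC-HIT, VC-HIT, VC-HIT, MISS, L1-HIT, L1-HIT, L1-HIT, VC-HIT, L1-HIT, VC-HIT]

#0 0x171→b23/s3 MISS; vc=[]
#1 0x77→b7/s3 MISS; vc=[23]
#2 0x73→b7/s3 L1-HIT; vc=[23]
#3 0x175→b23/s3 VC-HIT; vc=[7]
#4 0x7a→b7/s3 VC-HIT; vc=[23]
#5 0x17c→b23/s3 VC-HIT; vc=[7]
#6 0xc1→b12/s0 MISS; vc=[7]
#7 0xc4→b12/s0 L1-HIT; vc=[7]
#8 0x176→b23/s3 L1-HIT; vc=[7]
#9 0xcb→b12/s0 L1-HIT; vc=[7]
#10 0x72→b7/s3 VC-HIT; vc=[23]
#11 0x71→b7/s3 L1-HIT; vc=[23]
#12 0x175→b23/s3 VC-HIT; vc=[7]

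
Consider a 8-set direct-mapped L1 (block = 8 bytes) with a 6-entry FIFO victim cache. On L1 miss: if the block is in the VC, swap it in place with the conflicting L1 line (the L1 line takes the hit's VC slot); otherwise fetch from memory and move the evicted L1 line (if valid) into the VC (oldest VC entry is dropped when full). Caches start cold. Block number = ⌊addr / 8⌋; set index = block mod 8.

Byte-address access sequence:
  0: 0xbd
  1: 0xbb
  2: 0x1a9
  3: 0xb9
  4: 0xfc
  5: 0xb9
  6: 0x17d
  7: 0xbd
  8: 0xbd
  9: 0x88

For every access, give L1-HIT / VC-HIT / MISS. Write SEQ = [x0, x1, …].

#0 0xbd→b23/s7 MISS; vc=[]
#1 0xbb→b23/s7 L1-HIT; vc=[]
#2 0x1a9→b53/s5 MISS; vc=[]
#3 0xb9→b23/s7 L1-HIT; vc=[]
#4 0xfc→b31/s7 MISS; vc=[23]
#5 0xb9→b23/s7 VC-HIT; vc=[31]
#6 0x17d→b47/s7 MISS; vc=[31,23]
#7 0xbd→b23/s7 VC-HIT; vc=[31,47]
#8 0xbd→b23/s7 L1-HIT; vc=[31,47]
#9 0x88→b17/s1 MISS; vc=[31,47]

SEQ = [MISS, L1-HIT, MISS, L1-HIT, MISS, VC-HIT, MISS, VC-HIT, L1-HIT, MISS]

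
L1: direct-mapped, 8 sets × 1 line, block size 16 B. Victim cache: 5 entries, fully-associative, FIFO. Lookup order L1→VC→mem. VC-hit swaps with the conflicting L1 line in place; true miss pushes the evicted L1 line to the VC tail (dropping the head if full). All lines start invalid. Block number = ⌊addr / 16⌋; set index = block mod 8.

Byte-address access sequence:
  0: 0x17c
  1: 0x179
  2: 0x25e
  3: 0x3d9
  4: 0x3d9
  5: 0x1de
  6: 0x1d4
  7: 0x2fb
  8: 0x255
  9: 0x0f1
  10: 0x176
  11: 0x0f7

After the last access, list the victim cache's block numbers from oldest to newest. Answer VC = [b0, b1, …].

#0 0x17c→b23/s7 MISS; vc=[]
#1 0x179→b23/s7 L1-HIT; vc=[]
#2 0x25e→b37/s5 MISS; vc=[]
#3 0x3d9→b61/s5 MISS; vc=[37]
#4 0x3d9→b61/s5 L1-HIT; vc=[37]
#5 0x1de→b29/s5 MISS; vc=[37,61]
#6 0x1d4→b29/s5 L1-HIT; vc=[37,61]
#7 0x2fb→b47/s7 MISS; vc=[37,61,23]
#8 0x255→b37/s5 VC-HIT; vc=[29,61,23]
#9 0xf1→b15/s7 MISS; vc=[29,61,23,47]
#10 0x176→b23/s7 VC-HIT; vc=[29,61,15,47]
#11 0xf7→b15/s7 VC-HIT; vc=[29,61,23,47]

VC = [29, 61, 23, 47]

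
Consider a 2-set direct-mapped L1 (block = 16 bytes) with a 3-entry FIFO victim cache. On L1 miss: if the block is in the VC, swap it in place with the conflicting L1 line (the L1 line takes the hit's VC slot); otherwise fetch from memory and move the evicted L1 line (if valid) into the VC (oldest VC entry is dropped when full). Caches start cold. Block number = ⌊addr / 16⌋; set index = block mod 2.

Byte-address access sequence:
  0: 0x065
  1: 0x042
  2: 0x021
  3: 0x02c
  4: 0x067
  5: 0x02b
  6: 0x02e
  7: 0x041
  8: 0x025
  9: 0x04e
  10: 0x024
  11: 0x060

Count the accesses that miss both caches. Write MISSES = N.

MISSES = 3

  [0] addr=0x65 blk=6 s=0: MISS | VC []
  [1] addr=0x42 blk=4 s=0: MISS | VC [6]
  [2] addr=0x21 blk=2 s=0: MISS | VC [6, 4]
  [3] addr=0x2c blk=2 s=0: L1-HIT | VC [6, 4]
  [4] addr=0x67 blk=6 s=0: VC-HIT | VC [2, 4]
  [5] addr=0x2b blk=2 s=0: VC-HIT | VC [6, 4]
  [6] addr=0x2e blk=2 s=0: L1-HIT | VC [6, 4]
  [7] addr=0x41 blk=4 s=0: VC-HIT | VC [6, 2]
  [8] addr=0x25 blk=2 s=0: VC-HIT | VC [6, 4]
  [9] addr=0x4e blk=4 s=0: VC-HIT | VC [6, 2]
  [10] addr=0x24 blk=2 s=0: VC-HIT | VC [6, 4]
  [11] addr=0x60 blk=6 s=0: VC-HIT | VC [2, 4]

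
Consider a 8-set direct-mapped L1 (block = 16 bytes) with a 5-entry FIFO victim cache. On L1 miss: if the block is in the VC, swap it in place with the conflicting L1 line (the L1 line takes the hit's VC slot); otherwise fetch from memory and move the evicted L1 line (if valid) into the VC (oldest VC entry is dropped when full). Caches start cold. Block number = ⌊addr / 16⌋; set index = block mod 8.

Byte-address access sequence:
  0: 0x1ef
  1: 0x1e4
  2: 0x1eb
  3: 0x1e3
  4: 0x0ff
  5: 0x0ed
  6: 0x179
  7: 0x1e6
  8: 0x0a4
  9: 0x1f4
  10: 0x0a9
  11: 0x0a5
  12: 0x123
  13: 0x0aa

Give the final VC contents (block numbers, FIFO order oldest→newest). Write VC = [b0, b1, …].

VC = [14, 15, 23, 18]

  [0] addr=0x1ef blk=30 s=6: MISS | VC []
  [1] addr=0x1e4 blk=30 s=6: L1-HIT | VC []
  [2] addr=0x1eb blk=30 s=6: L1-HIT | VC []
  [3] addr=0x1e3 blk=30 s=6: L1-HIT | VC []
  [4] addr=0xff blk=15 s=7: MISS | VC []
  [5] addr=0xed blk=14 s=6: MISS | VC [30]
  [6] addr=0x179 blk=23 s=7: MISS | VC [30, 15]
  [7] addr=0x1e6 blk=30 s=6: VC-HIT | VC [14, 15]
  [8] addr=0xa4 blk=10 s=2: MISS | VC [14, 15]
  [9] addr=0x1f4 blk=31 s=7: MISS | VC [14, 15, 23]
  [10] addr=0xa9 blk=10 s=2: L1-HIT | VC [14, 15, 23]
  [11] addr=0xa5 blk=10 s=2: L1-HIT | VC [14, 15, 23]
  [12] addr=0x123 blk=18 s=2: MISS | VC [14, 15, 23, 10]
  [13] addr=0xaa blk=10 s=2: VC-HIT | VC [14, 15, 23, 18]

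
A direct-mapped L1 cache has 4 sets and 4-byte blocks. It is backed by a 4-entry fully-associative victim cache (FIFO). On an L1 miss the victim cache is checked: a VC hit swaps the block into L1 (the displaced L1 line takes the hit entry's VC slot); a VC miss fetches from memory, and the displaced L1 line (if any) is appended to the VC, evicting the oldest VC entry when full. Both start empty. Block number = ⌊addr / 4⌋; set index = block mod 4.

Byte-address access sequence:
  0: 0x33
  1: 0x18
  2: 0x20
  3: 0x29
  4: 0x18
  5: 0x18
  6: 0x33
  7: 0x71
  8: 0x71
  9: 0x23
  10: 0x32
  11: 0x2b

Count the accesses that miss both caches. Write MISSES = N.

0: 0x33 (blk 12, set 0) → MISS  vc=[]
1: 0x18 (blk 6, set 2) → MISS  vc=[]
2: 0x20 (blk 8, set 0) → MISS  vc=[12]
3: 0x29 (blk 10, set 2) → MISS  vc=[12, 6]
4: 0x18 (blk 6, set 2) → VC-HIT  vc=[12, 10]
5: 0x18 (blk 6, set 2) → L1-HIT  vc=[12, 10]
6: 0x33 (blk 12, set 0) → VC-HIT  vc=[8, 10]
7: 0x71 (blk 28, set 0) → MISS  vc=[8, 10, 12]
8: 0x71 (blk 28, set 0) → L1-HIT  vc=[8, 10, 12]
9: 0x23 (blk 8, set 0) → VC-HIT  vc=[28, 10, 12]
10: 0x32 (blk 12, set 0) → VC-HIT  vc=[28, 10, 8]
11: 0x2b (blk 10, set 2) → VC-HIT  vc=[28, 6, 8]

MISSES = 5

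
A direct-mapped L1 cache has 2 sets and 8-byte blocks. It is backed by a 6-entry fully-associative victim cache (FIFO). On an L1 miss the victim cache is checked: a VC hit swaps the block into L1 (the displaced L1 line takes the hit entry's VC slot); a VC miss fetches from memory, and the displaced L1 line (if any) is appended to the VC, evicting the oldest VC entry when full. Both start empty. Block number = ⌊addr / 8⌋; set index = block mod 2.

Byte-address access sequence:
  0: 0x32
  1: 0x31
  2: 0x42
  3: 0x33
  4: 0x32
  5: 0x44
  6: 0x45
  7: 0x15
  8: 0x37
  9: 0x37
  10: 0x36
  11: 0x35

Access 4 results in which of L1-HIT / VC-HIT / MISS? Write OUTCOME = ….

OUTCOME = L1-HIT

#0 0x32→b6/s0 MISS; vc=[]
#1 0x31→b6/s0 L1-HIT; vc=[]
#2 0x42→b8/s0 MISS; vc=[6]
#3 0x33→b6/s0 VC-HIT; vc=[8]
#4 0x32→b6/s0 L1-HIT; vc=[8]
#5 0x44→b8/s0 VC-HIT; vc=[6]
#6 0x45→b8/s0 L1-HIT; vc=[6]
#7 0x15→b2/s0 MISS; vc=[6,8]
#8 0x37→b6/s0 VC-HIT; vc=[2,8]
#9 0x37→b6/s0 L1-HIT; vc=[2,8]
#10 0x36→b6/s0 L1-HIT; vc=[2,8]
#11 0x35→b6/s0 L1-HIT; vc=[2,8]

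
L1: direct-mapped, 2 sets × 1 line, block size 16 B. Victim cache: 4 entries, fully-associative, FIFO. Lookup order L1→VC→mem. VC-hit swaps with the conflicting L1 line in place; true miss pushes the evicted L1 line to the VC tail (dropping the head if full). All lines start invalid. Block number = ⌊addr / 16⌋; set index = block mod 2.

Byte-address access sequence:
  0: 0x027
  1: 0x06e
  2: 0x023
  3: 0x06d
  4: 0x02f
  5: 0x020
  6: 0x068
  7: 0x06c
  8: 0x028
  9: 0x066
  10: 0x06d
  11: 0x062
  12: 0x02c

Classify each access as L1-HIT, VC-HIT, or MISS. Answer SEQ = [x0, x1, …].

SEQ = [MISS, MISS, VC-HIT, VC-HIT, VC-HIT, L1-HIT, VC-HIT, L1-HIT, VC-HIT, VC-HIT, L1-HIT, L1-HIT, VC-HIT]

#0 0x27→b2/s0 MISS; vc=[]
#1 0x6e→b6/s0 MISS; vc=[2]
#2 0x23→b2/s0 VC-HIT; vc=[6]
#3 0x6d→b6/s0 VC-HIT; vc=[2]
#4 0x2f→b2/s0 VC-HIT; vc=[6]
#5 0x20→b2/s0 L1-HIT; vc=[6]
#6 0x68→b6/s0 VC-HIT; vc=[2]
#7 0x6c→b6/s0 L1-HIT; vc=[2]
#8 0x28→b2/s0 VC-HIT; vc=[6]
#9 0x66→b6/s0 VC-HIT; vc=[2]
#10 0x6d→b6/s0 L1-HIT; vc=[2]
#11 0x62→b6/s0 L1-HIT; vc=[2]
#12 0x2c→b2/s0 VC-HIT; vc=[6]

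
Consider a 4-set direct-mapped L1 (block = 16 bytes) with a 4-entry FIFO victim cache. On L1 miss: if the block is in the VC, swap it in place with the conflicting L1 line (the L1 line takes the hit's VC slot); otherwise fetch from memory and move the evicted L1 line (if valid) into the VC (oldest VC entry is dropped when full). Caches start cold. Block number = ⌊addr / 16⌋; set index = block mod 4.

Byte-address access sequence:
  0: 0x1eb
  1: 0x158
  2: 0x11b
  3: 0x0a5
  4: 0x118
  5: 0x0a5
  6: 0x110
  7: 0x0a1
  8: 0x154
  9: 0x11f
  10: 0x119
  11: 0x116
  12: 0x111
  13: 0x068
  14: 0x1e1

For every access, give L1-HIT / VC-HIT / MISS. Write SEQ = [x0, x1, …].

0: 0x1eb (blk 30, set 2) → MISS  vc=[]
1: 0x158 (blk 21, set 1) → MISS  vc=[]
2: 0x11b (blk 17, set 1) → MISS  vc=[21]
3: 0xa5 (blk 10, set 2) → MISS  vc=[21, 30]
4: 0x118 (blk 17, set 1) → L1-HIT  vc=[21, 30]
5: 0xa5 (blk 10, set 2) → L1-HIT  vc=[21, 30]
6: 0x110 (blk 17, set 1) → L1-HIT  vc=[21, 30]
7: 0xa1 (blk 10, set 2) → L1-HIT  vc=[21, 30]
8: 0x154 (blk 21, set 1) → VC-HIT  vc=[17, 30]
9: 0x11f (blk 17, set 1) → VC-HIT  vc=[21, 30]
10: 0x119 (blk 17, set 1) → L1-HIT  vc=[21, 30]
11: 0x116 (blk 17, set 1) → L1-HIT  vc=[21, 30]
12: 0x111 (blk 17, set 1) → L1-HIT  vc=[21, 30]
13: 0x68 (blk 6, set 2) → MISS  vc=[21, 30, 10]
14: 0x1e1 (blk 30, set 2) → VC-HIT  vc=[21, 6, 10]

SEQ = [MISS, MISS, MISS, MISS, L1-HIT, L1-HIT, L1-HIT, L1-HIT, VC-HIT, VC-HIT, L1-HIT, L1-HIT, L1-HIT, MISS, VC-HIT]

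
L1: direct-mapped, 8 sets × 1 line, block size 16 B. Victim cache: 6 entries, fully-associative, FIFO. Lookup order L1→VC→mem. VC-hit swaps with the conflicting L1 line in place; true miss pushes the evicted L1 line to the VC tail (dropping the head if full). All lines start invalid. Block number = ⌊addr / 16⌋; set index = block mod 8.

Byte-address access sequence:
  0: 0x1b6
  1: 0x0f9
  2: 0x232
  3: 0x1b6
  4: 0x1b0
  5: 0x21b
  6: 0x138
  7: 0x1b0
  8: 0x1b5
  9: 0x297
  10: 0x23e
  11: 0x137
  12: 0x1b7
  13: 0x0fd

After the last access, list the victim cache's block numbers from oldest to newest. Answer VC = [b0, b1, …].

VC = [19, 35, 33]

#0 0x1b6→b27/s3 MISS; vc=[]
#1 0xf9→b15/s7 MISS; vc=[]
#2 0x232→b35/s3 MISS; vc=[27]
#3 0x1b6→b27/s3 VC-HIT; vc=[35]
#4 0x1b0→b27/s3 L1-HIT; vc=[35]
#5 0x21b→b33/s1 MISS; vc=[35]
#6 0x138→b19/s3 MISS; vc=[35,27]
#7 0x1b0→b27/s3 VC-HIT; vc=[35,19]
#8 0x1b5→b27/s3 L1-HIT; vc=[35,19]
#9 0x297→b41/s1 MISS; vc=[35,19,33]
#10 0x23e→b35/s3 VC-HIT; vc=[27,19,33]
#11 0x137→b19/s3 VC-HIT; vc=[27,35,33]
#12 0x1b7→b27/s3 VC-HIT; vc=[19,35,33]
#13 0xfd→b15/s7 L1-HIT; vc=[19,35,33]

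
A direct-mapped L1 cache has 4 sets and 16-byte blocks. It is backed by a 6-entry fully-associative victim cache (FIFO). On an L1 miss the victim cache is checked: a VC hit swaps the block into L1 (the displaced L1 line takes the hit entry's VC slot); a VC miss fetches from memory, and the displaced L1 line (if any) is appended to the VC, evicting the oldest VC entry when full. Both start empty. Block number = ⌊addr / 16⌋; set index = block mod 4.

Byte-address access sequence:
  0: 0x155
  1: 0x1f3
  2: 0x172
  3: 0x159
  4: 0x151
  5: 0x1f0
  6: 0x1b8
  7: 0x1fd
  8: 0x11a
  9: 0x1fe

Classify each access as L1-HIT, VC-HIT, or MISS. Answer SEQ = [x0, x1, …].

SEQ = [MISS, MISS, MISS, L1-HIT, L1-HIT, VC-HIT, MISS, VC-HIT, MISS, L1-HIT]

0: 0x155 (blk 21, set 1) → MISS  vc=[]
1: 0x1f3 (blk 31, set 3) → MISS  vc=[]
2: 0x172 (blk 23, set 3) → MISS  vc=[31]
3: 0x159 (blk 21, set 1) → L1-HIT  vc=[31]
4: 0x151 (blk 21, set 1) → L1-HIT  vc=[31]
5: 0x1f0 (blk 31, set 3) → VC-HIT  vc=[23]
6: 0x1b8 (blk 27, set 3) → MISS  vc=[23, 31]
7: 0x1fd (blk 31, set 3) → VC-HIT  vc=[23, 27]
8: 0x11a (blk 17, set 1) → MISS  vc=[23, 27, 21]
9: 0x1fe (blk 31, set 3) → L1-HIT  vc=[23, 27, 21]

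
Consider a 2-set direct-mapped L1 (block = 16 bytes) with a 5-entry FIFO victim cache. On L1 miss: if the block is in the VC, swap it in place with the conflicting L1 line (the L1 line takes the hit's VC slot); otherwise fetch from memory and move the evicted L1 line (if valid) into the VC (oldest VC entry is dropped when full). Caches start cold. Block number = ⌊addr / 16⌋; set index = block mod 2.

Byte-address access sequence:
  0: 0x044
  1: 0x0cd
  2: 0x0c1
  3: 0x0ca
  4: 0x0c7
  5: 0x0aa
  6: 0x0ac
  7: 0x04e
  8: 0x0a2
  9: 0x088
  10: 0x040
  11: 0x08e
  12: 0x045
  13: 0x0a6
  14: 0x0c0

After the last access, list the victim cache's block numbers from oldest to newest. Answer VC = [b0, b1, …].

VC = [8, 10, 4]

#0 0x44→b4/s0 MISS; vc=[]
#1 0xcd→b12/s0 MISS; vc=[4]
#2 0xc1→b12/s0 L1-HIT; vc=[4]
#3 0xca→b12/s0 L1-HIT; vc=[4]
#4 0xc7→b12/s0 L1-HIT; vc=[4]
#5 0xaa→b10/s0 MISS; vc=[4,12]
#6 0xac→b10/s0 L1-HIT; vc=[4,12]
#7 0x4e→b4/s0 VC-HIT; vc=[10,12]
#8 0xa2→b10/s0 VC-HIT; vc=[4,12]
#9 0x88→b8/s0 MISS; vc=[4,12,10]
#10 0x40→b4/s0 VC-HIT; vc=[8,12,10]
#11 0x8e→b8/s0 VC-HIT; vc=[4,12,10]
#12 0x45→b4/s0 VC-HIT; vc=[8,12,10]
#13 0xa6→b10/s0 VC-HIT; vc=[8,12,4]
#14 0xc0→b12/s0 VC-HIT; vc=[8,10,4]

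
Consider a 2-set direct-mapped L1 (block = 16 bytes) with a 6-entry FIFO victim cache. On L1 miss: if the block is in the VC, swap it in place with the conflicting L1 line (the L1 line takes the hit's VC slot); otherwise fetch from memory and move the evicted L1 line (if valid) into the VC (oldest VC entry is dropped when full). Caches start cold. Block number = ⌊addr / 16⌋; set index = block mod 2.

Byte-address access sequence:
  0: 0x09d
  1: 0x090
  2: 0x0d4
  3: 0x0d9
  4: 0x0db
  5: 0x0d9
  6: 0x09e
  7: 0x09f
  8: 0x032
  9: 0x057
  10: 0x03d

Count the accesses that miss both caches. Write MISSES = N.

0: 0x9d (blk 9, set 1) → MISS  vc=[]
1: 0x90 (blk 9, set 1) → L1-HIT  vc=[]
2: 0xd4 (blk 13, set 1) → MISS  vc=[9]
3: 0xd9 (blk 13, set 1) → L1-HIT  vc=[9]
4: 0xdb (blk 13, set 1) → L1-HIT  vc=[9]
5: 0xd9 (blk 13, set 1) → L1-HIT  vc=[9]
6: 0x9e (blk 9, set 1) → VC-HIT  vc=[13]
7: 0x9f (blk 9, set 1) → L1-HIT  vc=[13]
8: 0x32 (blk 3, set 1) → MISS  vc=[13, 9]
9: 0x57 (blk 5, set 1) → MISS  vc=[13, 9, 3]
10: 0x3d (blk 3, set 1) → VC-HIT  vc=[13, 9, 5]

MISSES = 4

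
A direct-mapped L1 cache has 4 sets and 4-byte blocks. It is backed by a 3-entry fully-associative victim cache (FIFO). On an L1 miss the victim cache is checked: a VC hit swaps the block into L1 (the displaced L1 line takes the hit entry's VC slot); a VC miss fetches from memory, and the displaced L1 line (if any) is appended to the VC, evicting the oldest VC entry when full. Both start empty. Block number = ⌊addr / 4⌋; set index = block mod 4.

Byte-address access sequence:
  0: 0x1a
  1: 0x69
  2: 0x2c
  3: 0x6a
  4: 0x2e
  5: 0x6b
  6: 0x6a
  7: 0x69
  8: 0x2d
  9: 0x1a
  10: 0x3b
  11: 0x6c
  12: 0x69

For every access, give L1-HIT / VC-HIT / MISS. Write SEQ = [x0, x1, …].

SEQ = [MISS, MISS, MISS, L1-HIT, L1-HIT, L1-HIT, L1-HIT, L1-HIT, L1-HIT, VC-HIT, MISS, MISS, VC-HIT]

#0 0x1a→b6/s2 MISS; vc=[]
#1 0x69→b26/s2 MISS; vc=[6]
#2 0x2c→b11/s3 MISS; vc=[6]
#3 0x6a→b26/s2 L1-HIT; vc=[6]
#4 0x2e→b11/s3 L1-HIT; vc=[6]
#5 0x6b→b26/s2 L1-HIT; vc=[6]
#6 0x6a→b26/s2 L1-HIT; vc=[6]
#7 0x69→b26/s2 L1-HIT; vc=[6]
#8 0x2d→b11/s3 L1-HIT; vc=[6]
#9 0x1a→b6/s2 VC-HIT; vc=[26]
#10 0x3b→b14/s2 MISS; vc=[26,6]
#11 0x6c→b27/s3 MISS; vc=[26,6,11]
#12 0x69→b26/s2 VC-HIT; vc=[14,6,11]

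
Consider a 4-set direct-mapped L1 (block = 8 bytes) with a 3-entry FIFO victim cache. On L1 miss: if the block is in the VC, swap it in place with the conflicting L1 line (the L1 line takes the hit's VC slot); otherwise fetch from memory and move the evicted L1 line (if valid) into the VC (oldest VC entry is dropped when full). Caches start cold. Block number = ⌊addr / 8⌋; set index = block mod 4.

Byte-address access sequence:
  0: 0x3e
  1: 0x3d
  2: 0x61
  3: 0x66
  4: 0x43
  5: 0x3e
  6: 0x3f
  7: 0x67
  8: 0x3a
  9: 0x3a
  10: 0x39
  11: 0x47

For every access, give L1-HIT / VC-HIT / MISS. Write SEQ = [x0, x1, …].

#0 0x3e→b7/s3 MISS; vc=[]
#1 0x3d→b7/s3 L1-HIT; vc=[]
#2 0x61→b12/s0 MISS; vc=[]
#3 0x66→b12/s0 L1-HIT; vc=[]
#4 0x43→b8/s0 MISS; vc=[12]
#5 0x3e→b7/s3 L1-HIT; vc=[12]
#6 0x3f→b7/s3 L1-HIT; vc=[12]
#7 0x67→b12/s0 VC-HIT; vc=[8]
#8 0x3a→b7/s3 L1-HIT; vc=[8]
#9 0x3a→b7/s3 L1-HIT; vc=[8]
#10 0x39→b7/s3 L1-HIT; vc=[8]
#11 0x47→b8/s0 VC-HIT; vc=[12]

SEQ = [MISS, L1-HIT, MISS, L1-HIT, MISS, L1-HIT, L1-HIT, VC-HIT, L1-HIT, L1-HIT, L1-HIT, VC-HIT]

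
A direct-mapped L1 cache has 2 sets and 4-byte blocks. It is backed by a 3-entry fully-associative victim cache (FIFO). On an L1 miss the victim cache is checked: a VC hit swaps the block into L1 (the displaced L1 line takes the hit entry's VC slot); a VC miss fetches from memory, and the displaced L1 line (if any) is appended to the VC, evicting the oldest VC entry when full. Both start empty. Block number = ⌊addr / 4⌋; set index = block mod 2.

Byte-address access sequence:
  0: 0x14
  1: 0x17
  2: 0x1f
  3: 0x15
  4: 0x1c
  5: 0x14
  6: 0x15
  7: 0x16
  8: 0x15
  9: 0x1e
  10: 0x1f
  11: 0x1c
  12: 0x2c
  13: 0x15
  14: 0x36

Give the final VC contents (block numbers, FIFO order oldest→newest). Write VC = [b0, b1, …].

VC = [11, 7, 5]

  [0] addr=0x14 blk=5 s=1: MISS | VC []
  [1] addr=0x17 blk=5 s=1: L1-HIT | VC []
  [2] addr=0x1f blk=7 s=1: MISS | VC [5]
  [3] addr=0x15 blk=5 s=1: VC-HIT | VC [7]
  [4] addr=0x1c blk=7 s=1: VC-HIT | VC [5]
  [5] addr=0x14 blk=5 s=1: VC-HIT | VC [7]
  [6] addr=0x15 blk=5 s=1: L1-HIT | VC [7]
  [7] addr=0x16 blk=5 s=1: L1-HIT | VC [7]
  [8] addr=0x15 blk=5 s=1: L1-HIT | VC [7]
  [9] addr=0x1e blk=7 s=1: VC-HIT | VC [5]
  [10] addr=0x1f blk=7 s=1: L1-HIT | VC [5]
  [11] addr=0x1c blk=7 s=1: L1-HIT | VC [5]
  [12] addr=0x2c blk=11 s=1: MISS | VC [5, 7]
  [13] addr=0x15 blk=5 s=1: VC-HIT | VC [11, 7]
  [14] addr=0x36 blk=13 s=1: MISS | VC [11, 7, 5]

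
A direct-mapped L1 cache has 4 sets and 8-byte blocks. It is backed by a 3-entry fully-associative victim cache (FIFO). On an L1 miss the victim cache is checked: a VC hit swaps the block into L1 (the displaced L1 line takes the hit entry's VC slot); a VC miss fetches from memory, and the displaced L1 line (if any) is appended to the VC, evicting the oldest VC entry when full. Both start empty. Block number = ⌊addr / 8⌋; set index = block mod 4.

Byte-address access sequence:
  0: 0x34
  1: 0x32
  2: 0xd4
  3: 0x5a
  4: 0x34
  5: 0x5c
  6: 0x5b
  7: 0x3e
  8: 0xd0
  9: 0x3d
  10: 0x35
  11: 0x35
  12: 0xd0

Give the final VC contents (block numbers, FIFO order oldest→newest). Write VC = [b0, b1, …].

VC = [6, 11]

#0 0x34→b6/s2 MISS; vc=[]
#1 0x32→b6/s2 L1-HIT; vc=[]
#2 0xd4→b26/s2 MISS; vc=[6]
#3 0x5a→b11/s3 MISS; vc=[6]
#4 0x34→b6/s2 VC-HIT; vc=[26]
#5 0x5c→b11/s3 L1-HIT; vc=[26]
#6 0x5b→b11/s3 L1-HIT; vc=[26]
#7 0x3e→b7/s3 MISS; vc=[26,11]
#8 0xd0→b26/s2 VC-HIT; vc=[6,11]
#9 0x3d→b7/s3 L1-HIT; vc=[6,11]
#10 0x35→b6/s2 VC-HIT; vc=[26,11]
#11 0x35→b6/s2 L1-HIT; vc=[26,11]
#12 0xd0→b26/s2 VC-HIT; vc=[6,11]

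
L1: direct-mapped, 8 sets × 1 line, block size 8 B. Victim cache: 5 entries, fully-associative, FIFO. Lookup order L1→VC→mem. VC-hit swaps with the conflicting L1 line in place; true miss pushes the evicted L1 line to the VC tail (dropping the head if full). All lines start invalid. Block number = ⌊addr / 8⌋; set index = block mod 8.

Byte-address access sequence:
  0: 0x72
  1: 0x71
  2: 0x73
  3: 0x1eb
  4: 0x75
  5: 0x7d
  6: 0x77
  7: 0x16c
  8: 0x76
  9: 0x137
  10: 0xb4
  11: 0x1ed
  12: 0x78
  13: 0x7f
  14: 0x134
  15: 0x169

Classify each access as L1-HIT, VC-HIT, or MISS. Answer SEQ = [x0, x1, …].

SEQ = [MISS, L1-HIT, L1-HIT, MISS, L1-HIT, MISS, L1-HIT, MISS, L1-HIT, MISS, MISS, VC-HIT, L1-HIT, L1-HIT, VC-HIT, VC-HIT]

  [0] addr=0x72 blk=14 s=6: MISS | VC []
  [1] addr=0x71 blk=14 s=6: L1-HIT | VC []
  [2] addr=0x73 blk=14 s=6: L1-HIT | VC []
  [3] addr=0x1eb blk=61 s=5: MISS | VC []
  [4] addr=0x75 blk=14 s=6: L1-HIT | VC []
  [5] addr=0x7d blk=15 s=7: MISS | VC []
  [6] addr=0x77 blk=14 s=6: L1-HIT | VC []
  [7] addr=0x16c blk=45 s=5: MISS | VC [61]
  [8] addr=0x76 blk=14 s=6: L1-HIT | VC [61]
  [9] addr=0x137 blk=38 s=6: MISS | VC [61, 14]
  [10] addr=0xb4 blk=22 s=6: MISS | VC [61, 14, 38]
  [11] addr=0x1ed blk=61 s=5: VC-HIT | VC [45, 14, 38]
  [12] addr=0x78 blk=15 s=7: L1-HIT | VC [45, 14, 38]
  [13] addr=0x7f blk=15 s=7: L1-HIT | VC [45, 14, 38]
  [14] addr=0x134 blk=38 s=6: VC-HIT | VC [45, 14, 22]
  [15] addr=0x169 blk=45 s=5: VC-HIT | VC [61, 14, 22]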